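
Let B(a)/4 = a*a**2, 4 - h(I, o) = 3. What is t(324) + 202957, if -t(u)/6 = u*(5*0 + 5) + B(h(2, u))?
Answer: 193213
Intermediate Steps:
h(I, o) = 1 (h(I, o) = 4 - 1*3 = 4 - 3 = 1)
B(a) = 4*a**3 (B(a) = 4*(a*a**2) = 4*a**3)
t(u) = -24 - 30*u (t(u) = -6*(u*(5*0 + 5) + 4*1**3) = -6*(u*(0 + 5) + 4*1) = -6*(u*5 + 4) = -6*(5*u + 4) = -6*(4 + 5*u) = -24 - 30*u)
t(324) + 202957 = (-24 - 30*324) + 202957 = (-24 - 9720) + 202957 = -9744 + 202957 = 193213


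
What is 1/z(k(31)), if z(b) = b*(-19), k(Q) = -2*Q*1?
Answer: 1/1178 ≈ 0.00084890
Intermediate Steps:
k(Q) = -2*Q
z(b) = -19*b
1/z(k(31)) = 1/(-(-38)*31) = 1/(-19*(-62)) = 1/1178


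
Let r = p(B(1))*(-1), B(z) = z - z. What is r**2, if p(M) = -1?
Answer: 1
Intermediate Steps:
B(z) = 0
r = 1 (r = -1*(-1) = 1)
r**2 = 1**2 = 1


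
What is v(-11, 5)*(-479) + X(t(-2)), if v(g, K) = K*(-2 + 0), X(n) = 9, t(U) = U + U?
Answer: 4799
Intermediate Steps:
t(U) = 2*U
v(g, K) = -2*K (v(g, K) = K*(-2) = -2*K)
v(-11, 5)*(-479) + X(t(-2)) = -2*5*(-479) + 9 = -10*(-479) + 9 = 4790 + 9 = 4799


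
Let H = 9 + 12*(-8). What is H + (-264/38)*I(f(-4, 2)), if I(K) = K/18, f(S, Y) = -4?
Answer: -4871/57 ≈ -85.456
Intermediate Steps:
H = -87 (H = 9 - 96 = -87)
I(K) = K/18 (I(K) = K*(1/18) = K/18)
H + (-264/38)*I(f(-4, 2)) = -87 + (-264/38)*((1/18)*(-4)) = -87 - 264*1/38*(-2/9) = -87 - 132/19*(-2/9) = -87 + 88/57 = -4871/57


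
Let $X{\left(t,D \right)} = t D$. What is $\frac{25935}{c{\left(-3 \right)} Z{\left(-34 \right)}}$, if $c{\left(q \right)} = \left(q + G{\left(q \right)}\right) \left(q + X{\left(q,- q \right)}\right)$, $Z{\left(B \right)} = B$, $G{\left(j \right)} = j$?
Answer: $- \frac{8645}{816} \approx -10.594$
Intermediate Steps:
$X{\left(t,D \right)} = D t$
$c{\left(q \right)} = 2 q \left(q - q^{2}\right)$ ($c{\left(q \right)} = \left(q + q\right) \left(q + - q q\right) = 2 q \left(q - q^{2}\right)$)
$\frac{25935}{c{\left(-3 \right)} Z{\left(-34 \right)}} = \frac{25935}{2 \left(-3\right)^{2} \left(1 - -3\right) \left(-34\right)} = \frac{25935}{2 \cdot 9 \left(1 + 3\right) \left(-34\right)} = \frac{25935}{2 \cdot 9 \cdot 4 \left(-34\right)} = \frac{25935}{72 \left(-34\right)} = \frac{25935}{-2448} = 25935 \left(- \frac{1}{2448}\right) = - \frac{8645}{816}$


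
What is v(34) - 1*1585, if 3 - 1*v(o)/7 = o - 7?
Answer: -1753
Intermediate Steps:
v(o) = 70 - 7*o (v(o) = 21 - 7*(o - 7) = 21 - 7*(-7 + o) = 21 + (49 - 7*o) = 70 - 7*o)
v(34) - 1*1585 = (70 - 7*34) - 1*1585 = (70 - 238) - 1585 = -168 - 1585 = -1753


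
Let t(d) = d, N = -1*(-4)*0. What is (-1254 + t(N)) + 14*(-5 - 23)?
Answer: -1646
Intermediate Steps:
N = 0 (N = 4*0 = 0)
(-1254 + t(N)) + 14*(-5 - 23) = (-1254 + 0) + 14*(-5 - 23) = -1254 + 14*(-28) = -1254 - 392 = -1646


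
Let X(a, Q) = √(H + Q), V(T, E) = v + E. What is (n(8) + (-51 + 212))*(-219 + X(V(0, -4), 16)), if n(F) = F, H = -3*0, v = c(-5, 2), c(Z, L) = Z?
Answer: -36335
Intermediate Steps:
v = -5
H = 0
V(T, E) = -5 + E
X(a, Q) = √Q (X(a, Q) = √(0 + Q) = √Q)
(n(8) + (-51 + 212))*(-219 + X(V(0, -4), 16)) = (8 + (-51 + 212))*(-219 + √16) = (8 + 161)*(-219 + 4) = 169*(-215) = -36335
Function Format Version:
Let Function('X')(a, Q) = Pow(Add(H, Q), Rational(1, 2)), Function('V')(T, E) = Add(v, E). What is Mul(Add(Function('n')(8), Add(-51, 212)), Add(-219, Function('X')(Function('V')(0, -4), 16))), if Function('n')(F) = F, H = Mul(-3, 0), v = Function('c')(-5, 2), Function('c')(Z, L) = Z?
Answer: -36335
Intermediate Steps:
v = -5
H = 0
Function('V')(T, E) = Add(-5, E)
Function('X')(a, Q) = Pow(Q, Rational(1, 2)) (Function('X')(a, Q) = Pow(Add(0, Q), Rational(1, 2)) = Pow(Q, Rational(1, 2)))
Mul(Add(Function('n')(8), Add(-51, 212)), Add(-219, Function('X')(Function('V')(0, -4), 16))) = Mul(Add(8, Add(-51, 212)), Add(-219, Pow(16, Rational(1, 2)))) = Mul(Add(8, 161), Add(-219, 4)) = Mul(169, -215) = -36335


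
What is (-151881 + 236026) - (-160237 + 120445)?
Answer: 123937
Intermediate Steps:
(-151881 + 236026) - (-160237 + 120445) = 84145 - 1*(-39792) = 84145 + 39792 = 123937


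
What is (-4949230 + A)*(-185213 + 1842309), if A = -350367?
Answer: -8781940990312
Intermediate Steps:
(-4949230 + A)*(-185213 + 1842309) = (-4949230 - 350367)*(-185213 + 1842309) = -5299597*1657096 = -8781940990312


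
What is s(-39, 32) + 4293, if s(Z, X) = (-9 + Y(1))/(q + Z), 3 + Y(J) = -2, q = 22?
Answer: 72995/17 ≈ 4293.8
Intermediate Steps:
Y(J) = -5 (Y(J) = -3 - 2 = -5)
s(Z, X) = -14/(22 + Z) (s(Z, X) = (-9 - 5)/(22 + Z) = -14/(22 + Z))
s(-39, 32) + 4293 = -14/(22 - 39) + 4293 = -14/(-17) + 4293 = -14*(-1/17) + 4293 = 14/17 + 4293 = 72995/17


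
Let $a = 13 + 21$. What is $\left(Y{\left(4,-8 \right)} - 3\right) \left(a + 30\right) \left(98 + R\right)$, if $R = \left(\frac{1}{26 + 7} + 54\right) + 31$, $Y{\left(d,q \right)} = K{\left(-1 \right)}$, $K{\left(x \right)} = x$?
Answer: $- \frac{1546240}{33} \approx -46856.0$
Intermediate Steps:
$Y{\left(d,q \right)} = -1$
$a = 34$
$R = \frac{2806}{33}$ ($R = \left(\frac{1}{33} + 54\right) + 31 = \frac{1783}{33} + 31 = \frac{2806}{33} \approx 85.03$)
$\left(Y{\left(4,-8 \right)} - 3\right) \left(a + 30\right) \left(98 + R\right) = \left(-1 - 3\right) \left(34 + 30\right) \left(98 + \frac{2806}{33}\right) = \left(-4\right) 64 \cdot \frac{6040}{33} = \left(-256\right) \frac{6040}{33} = - \frac{1546240}{33}$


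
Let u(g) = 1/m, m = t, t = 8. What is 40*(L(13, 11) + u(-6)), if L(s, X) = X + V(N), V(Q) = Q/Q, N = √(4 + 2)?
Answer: 485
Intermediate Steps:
N = √6 ≈ 2.4495
V(Q) = 1
m = 8
L(s, X) = 1 + X (L(s, X) = X + 1 = 1 + X)
u(g) = ⅛ (u(g) = 1/8 = ⅛)
40*(L(13, 11) + u(-6)) = 40*((1 + 11) + ⅛) = 40*(12 + ⅛) = 40*(97/8) = 485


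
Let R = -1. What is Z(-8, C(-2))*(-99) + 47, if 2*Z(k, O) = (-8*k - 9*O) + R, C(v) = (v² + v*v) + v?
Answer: -797/2 ≈ -398.50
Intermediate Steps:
C(v) = v + 2*v² (C(v) = (v² + v²) + v = 2*v² + v = v + 2*v²)
Z(k, O) = -½ - 4*k - 9*O/2 (Z(k, O) = ((-8*k - 9*O) - 1)/2 = ((-9*O - 8*k) - 1)/2 = (-1 - 9*O - 8*k)/2 = -½ - 4*k - 9*O/2)
Z(-8, C(-2))*(-99) + 47 = (-½ - 4*(-8) - (-9)*(1 + 2*(-2)))*(-99) + 47 = (-½ + 32 - (-9)*(1 - 4))*(-99) + 47 = (-½ + 32 - (-9)*(-3))*(-99) + 47 = (-½ + 32 - 9/2*6)*(-99) + 47 = (-½ + 32 - 27)*(-99) + 47 = (9/2)*(-99) + 47 = -891/2 + 47 = -797/2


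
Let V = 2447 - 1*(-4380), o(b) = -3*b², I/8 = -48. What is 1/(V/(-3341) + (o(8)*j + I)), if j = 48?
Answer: -3341/32080427 ≈ -0.00010414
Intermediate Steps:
I = -384 (I = 8*(-48) = -384)
V = 6827 (V = 2447 + 4380 = 6827)
1/(V/(-3341) + (o(8)*j + I)) = 1/(6827/(-3341) + (-3*8²*48 - 384)) = 1/(6827*(-1/3341) + (-3*64*48 - 384)) = 1/(-6827/3341 + (-192*48 - 384)) = 1/(-6827/3341 + (-9216 - 384)) = 1/(-6827/3341 - 9600) = 1/(-32080427/3341) = -3341/32080427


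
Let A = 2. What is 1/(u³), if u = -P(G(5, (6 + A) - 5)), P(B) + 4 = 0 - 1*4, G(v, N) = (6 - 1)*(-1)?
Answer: 1/512 ≈ 0.0019531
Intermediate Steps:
G(v, N) = -5 (G(v, N) = 5*(-1) = -5)
P(B) = -8 (P(B) = -4 + (0 - 1*4) = -4 + (0 - 4) = -4 - 4 = -8)
u = 8 (u = -1*(-8) = 8)
1/(u³) = 1/(8³) = 1/512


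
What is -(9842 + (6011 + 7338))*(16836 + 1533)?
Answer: -425995479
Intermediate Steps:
-(9842 + (6011 + 7338))*(16836 + 1533) = -(9842 + 13349)*18369 = -23191*18369 = -1*425995479 = -425995479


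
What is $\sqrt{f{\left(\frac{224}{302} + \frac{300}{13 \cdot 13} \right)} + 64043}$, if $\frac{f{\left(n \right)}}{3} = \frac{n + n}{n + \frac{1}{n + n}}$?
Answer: $\frac{\sqrt{563912769852187852358355}}{2967230443} \approx 253.08$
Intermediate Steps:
$f{\left(n \right)} = \frac{6 n}{n + \frac{1}{2 n}}$ ($f{\left(n \right)} = 3 \frac{n + n}{n + \frac{1}{n + n}} = 3 \frac{2 n}{n + \frac{1}{2 n}} = \frac{6 n}{n + \frac{1}{2 n}}$)
$\sqrt{f{\left(\frac{224}{302} + \frac{300}{13 \cdot 13} \right)} + 64043} = \sqrt{\frac{12 \left(\frac{224}{302} + \frac{300}{13 \cdot 13}\right)^{2}}{1 + 2 \left(\frac{224}{302} + \frac{300}{13 \cdot 13}\right)^{2}} + 64043} = \sqrt{\frac{12 \left(224 \cdot \frac{1}{302} + \frac{300}{169}\right)^{2}}{1 + 2 \left(224 \cdot \frac{1}{302} + \frac{300}{169}\right)^{2}} + 64043} = \sqrt{\frac{12 \left(\frac{112}{151} + 300 \cdot \frac{1}{169}\right)^{2}}{1 + 2 \left(\frac{112}{151} + 300 \cdot \frac{1}{169}\right)^{2}} + 64043} = \sqrt{\frac{12 \left(\frac{112}{151} + \frac{300}{169}\right)^{2}}{1 + 2 \left(\frac{112}{151} + \frac{300}{169}\right)^{2}} + 64043} = \sqrt{\frac{12 \left(\frac{64228}{25519}\right)^{2}}{1 + 2 \left(\frac{64228}{25519}\right)^{2}} + 64043} = \sqrt{12 \cdot \frac{4125235984}{651219361} \frac{1}{1 + 2 \cdot \frac{4125235984}{651219361}} + 64043} = \sqrt{12 \cdot \frac{4125235984}{651219361} \frac{1}{1 + \frac{8250471968}{651219361}} + 64043} = \sqrt{12 \cdot \frac{4125235984}{651219361} \frac{1}{\frac{8901691329}{651219361}} + 64043} = \sqrt{12 \cdot \frac{4125235984}{651219361} \cdot \frac{651219361}{8901691329} + 64043} = \sqrt{\frac{16500943936}{2967230443} + 64043} = \sqrt{\frac{190046840204985}{2967230443}} = \frac{\sqrt{563912769852187852358355}}{2967230443}$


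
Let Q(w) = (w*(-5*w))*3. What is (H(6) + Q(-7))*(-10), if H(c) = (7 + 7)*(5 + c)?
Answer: 5810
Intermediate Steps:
H(c) = 70 + 14*c (H(c) = 14*(5 + c) = 70 + 14*c)
Q(w) = -15*w² (Q(w) = -5*w²*3 = -15*w²)
(H(6) + Q(-7))*(-10) = ((70 + 14*6) - 15*(-7)²)*(-10) = ((70 + 84) - 15*49)*(-10) = (154 - 735)*(-10) = -581*(-10) = 5810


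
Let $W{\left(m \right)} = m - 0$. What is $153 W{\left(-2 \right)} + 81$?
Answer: $-225$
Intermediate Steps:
$W{\left(m \right)} = m$ ($W{\left(m \right)} = m + 0 = m$)
$153 W{\left(-2 \right)} + 81 = 153 \left(-2\right) + 81 = -306 + 81 = -225$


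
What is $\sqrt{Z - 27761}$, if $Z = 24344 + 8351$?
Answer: $\sqrt{4934} \approx 70.242$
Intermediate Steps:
$Z = 32695$
$\sqrt{Z - 27761} = \sqrt{32695 - 27761} = \sqrt{4934}$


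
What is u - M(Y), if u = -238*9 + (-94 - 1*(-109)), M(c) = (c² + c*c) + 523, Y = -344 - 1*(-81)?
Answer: -140988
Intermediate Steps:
Y = -263 (Y = -344 + 81 = -263)
M(c) = 523 + 2*c² (M(c) = (c² + c²) + 523 = 2*c² + 523 = 523 + 2*c²)
u = -2127 (u = -2142 + (-94 + 109) = -2142 + 15 = -2127)
u - M(Y) = -2127 - (523 + 2*(-263)²) = -2127 - (523 + 2*69169) = -2127 - (523 + 138338) = -2127 - 1*138861 = -2127 - 138861 = -140988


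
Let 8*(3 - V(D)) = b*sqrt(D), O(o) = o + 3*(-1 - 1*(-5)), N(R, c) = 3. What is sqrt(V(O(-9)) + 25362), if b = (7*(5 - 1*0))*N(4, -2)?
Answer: sqrt(405840 - 210*sqrt(3))/4 ≈ 159.19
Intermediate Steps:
b = 105 (b = (7*(5 - 1*0))*3 = (7*(5 + 0))*3 = (7*5)*3 = 35*3 = 105)
O(o) = 12 + o (O(o) = o + 3*(-1 + 5) = o + 3*4 = o + 12 = 12 + o)
V(D) = 3 - 105*sqrt(D)/8
sqrt(V(O(-9)) + 25362) = sqrt((3 - 105*sqrt(12 - 9)/8) + 25362) = sqrt((3 - 105*sqrt(3)/8) + 25362) = sqrt(25365 - 105*sqrt(3)/8)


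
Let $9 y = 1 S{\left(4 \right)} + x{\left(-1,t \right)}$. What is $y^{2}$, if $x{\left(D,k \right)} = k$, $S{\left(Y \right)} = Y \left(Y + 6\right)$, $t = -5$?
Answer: $\frac{1225}{81} \approx 15.123$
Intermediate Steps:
$S{\left(Y \right)} = Y \left(6 + Y\right)$
$y = \frac{35}{9}$ ($y = \frac{1 \cdot 4 \left(6 + 4\right) - 5}{9} = \frac{1 \cdot 4 \cdot 10 - 5}{9} = \frac{1 \cdot 40 - 5}{9} = \frac{40 - 5}{9} = \frac{1}{9} \cdot 35 = \frac{35}{9} \approx 3.8889$)
$y^{2} = \left(\frac{35}{9}\right)^{2} = \frac{1225}{81}$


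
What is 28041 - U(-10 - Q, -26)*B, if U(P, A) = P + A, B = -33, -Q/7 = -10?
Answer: 24543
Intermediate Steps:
Q = 70 (Q = -7*(-10) = 70)
U(P, A) = A + P
28041 - U(-10 - Q, -26)*B = 28041 - (-26 + (-10 - 1*70))*(-33) = 28041 - (-26 + (-10 - 70))*(-33) = 28041 - (-26 - 80)*(-33) = 28041 - (-106)*(-33) = 28041 - 1*3498 = 28041 - 3498 = 24543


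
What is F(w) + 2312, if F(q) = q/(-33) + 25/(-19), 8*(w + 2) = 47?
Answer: 11589803/5016 ≈ 2310.6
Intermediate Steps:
w = 31/8 (w = -2 + (⅛)*47 = -2 + 47/8 = 31/8 ≈ 3.8750)
F(q) = -25/19 - q/33 (F(q) = q*(-1/33) + 25*(-1/19) = -q/33 - 25/19 = -25/19 - q/33)
F(w) + 2312 = (-25/19 - 1/33*31/8) + 2312 = (-25/19 - 31/264) + 2312 = -7189/5016 + 2312 = 11589803/5016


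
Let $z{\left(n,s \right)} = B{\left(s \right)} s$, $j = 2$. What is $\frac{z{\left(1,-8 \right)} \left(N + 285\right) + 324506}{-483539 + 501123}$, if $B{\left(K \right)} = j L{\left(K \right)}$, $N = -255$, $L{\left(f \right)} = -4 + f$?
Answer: $\frac{165133}{8792} \approx 18.782$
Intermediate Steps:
$B{\left(K \right)} = -8 + 2 K$ ($B{\left(K \right)} = 2 \left(-4 + K\right) = -8 + 2 K$)
$z{\left(n,s \right)} = s \left(-8 + 2 s\right)$ ($z{\left(n,s \right)} = \left(-8 + 2 s\right) s = s \left(-8 + 2 s\right)$)
$\frac{z{\left(1,-8 \right)} \left(N + 285\right) + 324506}{-483539 + 501123} = \frac{2 \left(-8\right) \left(-4 - 8\right) \left(-255 + 285\right) + 324506}{-483539 + 501123} = \frac{2 \left(-8\right) \left(-12\right) 30 + 324506}{17584} = \left(192 \cdot 30 + 324506\right) \frac{1}{17584} = \left(5760 + 324506\right) \frac{1}{17584} = 330266 \cdot \frac{1}{17584} = \frac{165133}{8792}$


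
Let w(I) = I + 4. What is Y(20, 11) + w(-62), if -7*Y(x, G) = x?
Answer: -426/7 ≈ -60.857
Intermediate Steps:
w(I) = 4 + I
Y(x, G) = -x/7
Y(20, 11) + w(-62) = -⅐*20 + (4 - 62) = -20/7 - 58 = -426/7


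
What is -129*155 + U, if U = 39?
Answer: -19956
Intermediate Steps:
-129*155 + U = -129*155 + 39 = -19995 + 39 = -19956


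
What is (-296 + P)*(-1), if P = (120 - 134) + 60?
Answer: 250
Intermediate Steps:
P = 46 (P = -14 + 60 = 46)
(-296 + P)*(-1) = (-296 + 46)*(-1) = -250*(-1) = 250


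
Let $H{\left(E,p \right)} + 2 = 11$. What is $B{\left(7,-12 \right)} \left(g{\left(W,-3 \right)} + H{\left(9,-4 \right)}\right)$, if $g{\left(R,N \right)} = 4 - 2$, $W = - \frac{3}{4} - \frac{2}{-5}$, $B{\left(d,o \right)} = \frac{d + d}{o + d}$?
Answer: $- \frac{154}{5} \approx -30.8$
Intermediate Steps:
$H{\left(E,p \right)} = 9$ ($H{\left(E,p \right)} = -2 + 11 = 9$)
$B{\left(d,o \right)} = \frac{2 d}{d + o}$
$W = - \frac{7}{20}$ ($W = \left(-3\right) \frac{1}{4} - - \frac{2}{5} = - \frac{3}{4} + \frac{2}{5} = - \frac{7}{20} \approx -0.35$)
$g{\left(R,N \right)} = 2$ ($g{\left(R,N \right)} = 4 - 2 = 2$)
$B{\left(7,-12 \right)} \left(g{\left(W,-3 \right)} + H{\left(9,-4 \right)}\right) = 2 \cdot 7 \frac{1}{7 - 12} \left(2 + 9\right) = 2 \cdot 7 \frac{1}{-5} \cdot 11 = 2 \cdot 7 \left(- \frac{1}{5}\right) 11 = \left(- \frac{14}{5}\right) 11 = - \frac{154}{5}$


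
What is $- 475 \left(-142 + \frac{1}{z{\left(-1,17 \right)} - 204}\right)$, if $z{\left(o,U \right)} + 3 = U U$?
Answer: $\frac{5530425}{82} \approx 67444.0$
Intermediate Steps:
$z{\left(o,U \right)} = -3 + U^{2}$ ($z{\left(o,U \right)} = -3 + U U = -3 + U^{2}$)
$- 475 \left(-142 + \frac{1}{z{\left(-1,17 \right)} - 204}\right) = - 475 \left(-142 + \frac{1}{\left(-3 + 17^{2}\right) - 204}\right) = - 475 \left(-142 + \frac{1}{\left(-3 + 289\right) - 204}\right) = - 475 \left(-142 + \frac{1}{286 - 204}\right) = - 475 \left(-142 + \frac{1}{82}\right) = \left(-475\right) \left(- \frac{11643}{82}\right) = \frac{5530425}{82}$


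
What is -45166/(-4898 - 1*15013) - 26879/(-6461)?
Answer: 827005295/128644971 ≈ 6.4286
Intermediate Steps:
-45166/(-4898 - 1*15013) - 26879/(-6461) = -45166/(-4898 - 15013) - 26879*(-1/6461) = -45166/(-19911) + 26879/6461 = -45166*(-1/19911) + 26879/6461 = 45166/19911 + 26879/6461 = 827005295/128644971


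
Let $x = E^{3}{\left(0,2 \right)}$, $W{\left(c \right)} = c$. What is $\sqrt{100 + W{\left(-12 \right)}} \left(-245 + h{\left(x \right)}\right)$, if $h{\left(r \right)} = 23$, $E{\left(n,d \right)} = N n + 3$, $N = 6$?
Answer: $- 444 \sqrt{22} \approx -2082.5$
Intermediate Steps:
$E{\left(n,d \right)} = 3 + 6 n$ ($E{\left(n,d \right)} = 6 n + 3 = 3 + 6 n$)
$x = 27$ ($x = \left(3 + 6 \cdot 0\right)^{3} = \left(3 + 0\right)^{3} = 3^{3} = 27$)
$\sqrt{100 + W{\left(-12 \right)}} \left(-245 + h{\left(x \right)}\right) = \sqrt{100 - 12} \left(-245 + 23\right) = \sqrt{88} \left(-222\right) = 2 \sqrt{22} \left(-222\right) = - 444 \sqrt{22}$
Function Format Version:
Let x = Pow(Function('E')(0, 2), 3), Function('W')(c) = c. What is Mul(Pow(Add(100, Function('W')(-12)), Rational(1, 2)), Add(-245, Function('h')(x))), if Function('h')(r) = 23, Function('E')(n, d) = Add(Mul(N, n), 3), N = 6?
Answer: Mul(-444, Pow(22, Rational(1, 2))) ≈ -2082.5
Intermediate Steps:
Function('E')(n, d) = Add(3, Mul(6, n)) (Function('E')(n, d) = Add(Mul(6, n), 3) = Add(3, Mul(6, n)))
x = 27 (x = Pow(Add(3, Mul(6, 0)), 3) = Pow(Add(3, 0), 3) = Pow(3, 3) = 27)
Mul(Pow(Add(100, Function('W')(-12)), Rational(1, 2)), Add(-245, Function('h')(x))) = Mul(Pow(Add(100, -12), Rational(1, 2)), Add(-245, 23)) = Mul(Pow(88, Rational(1, 2)), -222) = Mul(Mul(2, Pow(22, Rational(1, 2))), -222) = Mul(-444, Pow(22, Rational(1, 2)))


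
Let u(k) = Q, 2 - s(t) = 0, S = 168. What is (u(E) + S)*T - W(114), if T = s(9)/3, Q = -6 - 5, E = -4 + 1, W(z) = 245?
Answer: -421/3 ≈ -140.33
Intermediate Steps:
s(t) = 2 (s(t) = 2 - 1*0 = 2 + 0 = 2)
E = -3
Q = -11
u(k) = -11
T = ⅔ (T = 2/3 = 2*(⅓) = ⅔ ≈ 0.66667)
(u(E) + S)*T - W(114) = (-11 + 168)*(⅔) - 1*245 = 157*(⅔) - 245 = 314/3 - 245 = -421/3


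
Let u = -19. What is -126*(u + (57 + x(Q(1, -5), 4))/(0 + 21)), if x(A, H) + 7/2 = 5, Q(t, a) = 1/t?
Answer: 2043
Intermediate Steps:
x(A, H) = 3/2 (x(A, H) = -7/2 + 5 = 3/2)
-126*(u + (57 + x(Q(1, -5), 4))/(0 + 21)) = -126*(-19 + (57 + 3/2)/(0 + 21)) = -126*(-19 + (117/2)/21) = -126*(-19 + (117/2)*(1/21)) = -126*(-19 + 39/14) = -126*(-227/14) = 2043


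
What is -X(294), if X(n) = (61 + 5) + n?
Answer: -360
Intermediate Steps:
X(n) = 66 + n
-X(294) = -(66 + 294) = -1*360 = -360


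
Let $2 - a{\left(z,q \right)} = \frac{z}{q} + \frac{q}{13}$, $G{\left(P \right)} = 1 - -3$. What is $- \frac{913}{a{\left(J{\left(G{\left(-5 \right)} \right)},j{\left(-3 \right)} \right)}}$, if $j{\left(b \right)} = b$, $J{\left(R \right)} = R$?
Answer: $- \frac{35607}{139} \approx -256.17$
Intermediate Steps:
$G{\left(P \right)} = 4$ ($G{\left(P \right)} = 1 + 3 = 4$)
$a{\left(z,q \right)} = 2 - \frac{q}{13} - \frac{z}{q}$ ($a{\left(z,q \right)} = 2 - \left(\frac{z}{q} + \frac{q}{13}\right) = 2 - \left(\frac{q}{13} + \frac{z}{q}\right) = 2 - \frac{q}{13} - \frac{z}{q}$)
$- \frac{913}{a{\left(J{\left(G{\left(-5 \right)} \right)},j{\left(-3 \right)} \right)}} = - \frac{913}{2 - - \frac{3}{13} - \frac{4}{-3}} = - \frac{913}{2 + \frac{3}{13} - 4 \left(- \frac{1}{3}\right)} = - \frac{913}{2 + \frac{3}{13} + \frac{4}{3}} = - \frac{913}{\frac{139}{39}} = \left(-913\right) \frac{39}{139} = - \frac{35607}{139}$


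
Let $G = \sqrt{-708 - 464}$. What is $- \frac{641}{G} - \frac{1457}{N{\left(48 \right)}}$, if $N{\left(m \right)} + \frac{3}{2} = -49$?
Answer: $\frac{2914}{101} + \frac{641 i \sqrt{293}}{586} \approx 28.851 + 18.724 i$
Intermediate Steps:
$N{\left(m \right)} = - \frac{101}{2}$ ($N{\left(m \right)} = - \frac{3}{2} - 49 = - \frac{101}{2}$)
$G = 2 i \sqrt{293}$ ($G = \sqrt{-1172} = 2 i \sqrt{293} \approx 34.234 i$)
$- \frac{641}{G} - \frac{1457}{N{\left(48 \right)}} = - \frac{641}{2 i \sqrt{293}} - \frac{1457}{- \frac{101}{2}} = - 641 \left(- \frac{i \sqrt{293}}{586}\right) - - \frac{2914}{101} = \frac{641 i \sqrt{293}}{586} + \frac{2914}{101} = \frac{2914}{101} + \frac{641 i \sqrt{293}}{586}$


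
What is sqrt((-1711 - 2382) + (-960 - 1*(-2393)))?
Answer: 2*I*sqrt(665) ≈ 51.575*I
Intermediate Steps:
sqrt((-1711 - 2382) + (-960 - 1*(-2393))) = sqrt(-4093 + (-960 + 2393)) = sqrt(-4093 + 1433) = sqrt(-2660) = 2*I*sqrt(665)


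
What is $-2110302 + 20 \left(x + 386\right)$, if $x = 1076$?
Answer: $-2081062$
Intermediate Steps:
$-2110302 + 20 \left(x + 386\right) = -2110302 + 20 \left(1076 + 386\right) = -2110302 + 20 \cdot 1462 = -2110302 + 29240 = -2081062$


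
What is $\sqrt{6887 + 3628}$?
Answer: $\sqrt{10515} \approx 102.54$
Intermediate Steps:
$\sqrt{6887 + 3628} = \sqrt{10515}$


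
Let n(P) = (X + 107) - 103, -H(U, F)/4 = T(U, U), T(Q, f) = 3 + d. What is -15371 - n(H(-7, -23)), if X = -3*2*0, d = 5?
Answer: -15375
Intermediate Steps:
T(Q, f) = 8 (T(Q, f) = 3 + 5 = 8)
X = 0 (X = -6*0 = 0)
H(U, F) = -32 (H(U, F) = -4*8 = -32)
n(P) = 4 (n(P) = (0 + 107) - 103 = 107 - 103 = 4)
-15371 - n(H(-7, -23)) = -15371 - 1*4 = -15371 - 4 = -15375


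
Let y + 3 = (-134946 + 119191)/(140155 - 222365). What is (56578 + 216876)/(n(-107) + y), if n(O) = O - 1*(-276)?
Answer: 4496130668/2732523 ≈ 1645.4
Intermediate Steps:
y = -46175/16442 (y = -3 + (-134946 + 119191)/(140155 - 222365) = -3 - 15755/(-82210) = -3 - 15755*(-1/82210) = -3 + 3151/16442 = -46175/16442 ≈ -2.8084)
n(O) = 276 + O (n(O) = O + 276 = 276 + O)
(56578 + 216876)/(n(-107) + y) = (56578 + 216876)/((276 - 107) - 46175/16442) = 273454/(169 - 46175/16442) = 273454/(2732523/16442) = 273454*(16442/2732523) = 4496130668/2732523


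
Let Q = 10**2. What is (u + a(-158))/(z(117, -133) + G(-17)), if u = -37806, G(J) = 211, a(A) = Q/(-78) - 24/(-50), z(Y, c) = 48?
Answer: -36861632/252525 ≈ -145.97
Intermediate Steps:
Q = 100
a(A) = -782/975 (a(A) = 100/(-78) - 24/(-50) = 100*(-1/78) - 24*(-1/50) = -50/39 + 12/25 = -782/975)
(u + a(-158))/(z(117, -133) + G(-17)) = (-37806 - 782/975)/(48 + 211) = -36861632/975/259 = -36861632/975*1/259 = -36861632/252525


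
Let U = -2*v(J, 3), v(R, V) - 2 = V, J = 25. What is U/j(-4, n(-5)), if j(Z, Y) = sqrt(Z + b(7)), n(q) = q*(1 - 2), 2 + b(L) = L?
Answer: -10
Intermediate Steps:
v(R, V) = 2 + V
b(L) = -2 + L
n(q) = -q (n(q) = q*(-1) = -q)
j(Z, Y) = sqrt(5 + Z) (j(Z, Y) = sqrt(Z + (-2 + 7)) = sqrt(Z + 5) = sqrt(5 + Z))
U = -10 (U = -2*(2 + 3) = -2*5 = -10)
U/j(-4, n(-5)) = -10/sqrt(5 - 4) = -10/(sqrt(1)) = -10/1 = -10*1 = -10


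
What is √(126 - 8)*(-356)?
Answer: -356*√118 ≈ -3867.1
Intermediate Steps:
√(126 - 8)*(-356) = √118*(-356) = -356*√118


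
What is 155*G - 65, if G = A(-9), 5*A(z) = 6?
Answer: 121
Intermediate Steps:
A(z) = 6/5 (A(z) = (⅕)*6 = 6/5)
G = 6/5 ≈ 1.2000
155*G - 65 = 155*(6/5) - 65 = 186 - 65 = 121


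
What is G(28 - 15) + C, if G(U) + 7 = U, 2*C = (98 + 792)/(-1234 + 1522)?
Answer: 2173/288 ≈ 7.5451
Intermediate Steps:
C = 445/288 (C = ((98 + 792)/(-1234 + 1522))/2 = (890/288)/2 = (890*(1/288))/2 = (1/2)*(445/144) = 445/288 ≈ 1.5451)
G(U) = -7 + U
G(28 - 15) + C = (-7 + (28 - 15)) + 445/288 = (-7 + 13) + 445/288 = 6 + 445/288 = 2173/288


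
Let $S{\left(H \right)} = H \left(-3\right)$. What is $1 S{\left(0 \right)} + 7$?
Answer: $7$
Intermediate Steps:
$S{\left(H \right)} = - 3 H$
$1 S{\left(0 \right)} + 7 = 1 \left(\left(-3\right) 0\right) + 7 = 1 \cdot 0 + 7 = 0 + 7 = 7$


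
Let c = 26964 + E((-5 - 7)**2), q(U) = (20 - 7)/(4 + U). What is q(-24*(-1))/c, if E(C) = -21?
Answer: 13/754404 ≈ 1.7232e-5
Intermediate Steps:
q(U) = 13/(4 + U)
c = 26943 (c = 26964 - 21 = 26943)
q(-24*(-1))/c = (13/(4 - 24*(-1)))/26943 = (13/(4 + 24))*(1/26943) = (13/28)*(1/26943) = 13/754404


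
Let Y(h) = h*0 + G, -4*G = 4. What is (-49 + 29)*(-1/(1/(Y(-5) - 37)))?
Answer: -760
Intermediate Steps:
G = -1 (G = -¼*4 = -1)
Y(h) = -1 (Y(h) = h*0 - 1 = 0 - 1 = -1)
(-49 + 29)*(-1/(1/(Y(-5) - 37))) = (-49 + 29)*(-1/(1/(-1 - 37))) = -(-20)/(1/(-38)) = -(-20)/(-1/38) = -(-20)*(-38) = -20*38 = -760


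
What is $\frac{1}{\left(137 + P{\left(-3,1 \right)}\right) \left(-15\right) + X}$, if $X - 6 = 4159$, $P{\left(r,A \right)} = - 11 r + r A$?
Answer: $\frac{1}{1660} \approx 0.00060241$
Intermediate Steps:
$P{\left(r,A \right)} = - 11 r + A r$
$X = 4165$ ($X = 6 + 4159 = 4165$)
$\frac{1}{\left(137 + P{\left(-3,1 \right)}\right) \left(-15\right) + X} = \frac{1}{\left(137 - 3 \left(-11 + 1\right)\right) \left(-15\right) + 4165} = \frac{1}{\left(137 - -30\right) \left(-15\right) + 4165} = \frac{1}{\left(137 + 30\right) \left(-15\right) + 4165} = \frac{1}{167 \left(-15\right) + 4165} = \frac{1}{-2505 + 4165} = \frac{1}{1660}$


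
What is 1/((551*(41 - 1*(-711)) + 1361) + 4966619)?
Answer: 1/5382332 ≈ 1.8579e-7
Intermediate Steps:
1/((551*(41 - 1*(-711)) + 1361) + 4966619) = 1/((551*(41 + 711) + 1361) + 4966619) = 1/((551*752 + 1361) + 4966619) = 1/((414352 + 1361) + 4966619) = 1/(415713 + 4966619) = 1/5382332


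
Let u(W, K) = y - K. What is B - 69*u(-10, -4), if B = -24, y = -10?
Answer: 390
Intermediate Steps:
u(W, K) = -10 - K
B - 69*u(-10, -4) = -24 - 69*(-10 - 1*(-4)) = -24 - 69*(-10 + 4) = -24 - 69*(-6) = -24 + 414 = 390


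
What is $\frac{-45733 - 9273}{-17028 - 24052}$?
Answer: $\frac{27503}{20540} \approx 1.339$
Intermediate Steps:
$\frac{-45733 - 9273}{-17028 - 24052} = - \frac{55006}{-41080} = \left(-55006\right) \left(- \frac{1}{41080}\right) = \frac{27503}{20540}$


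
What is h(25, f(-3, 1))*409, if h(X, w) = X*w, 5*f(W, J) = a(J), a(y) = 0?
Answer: 0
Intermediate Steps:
f(W, J) = 0 (f(W, J) = (⅕)*0 = 0)
h(25, f(-3, 1))*409 = (25*0)*409 = 0*409 = 0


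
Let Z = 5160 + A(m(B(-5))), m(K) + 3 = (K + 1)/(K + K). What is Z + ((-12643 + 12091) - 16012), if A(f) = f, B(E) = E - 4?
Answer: -102659/9 ≈ -11407.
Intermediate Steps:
B(E) = -4 + E
m(K) = -3 + (1 + K)/(2*K) (m(K) = -3 + (K + 1)/(K + K) = -3 + (1 + K)/((2*K)) = -3 + (1 + K)*(1/(2*K)) = -3 + (1 + K)/(2*K))
Z = 46417/9 (Z = 5160 + (1 - 5*(-4 - 5))/(2*(-4 - 5)) = 5160 + (1/2)*(1 - 5*(-9))/(-9) = 5160 + (1/2)*(-1/9)*(1 + 45) = 5160 + (1/2)*(-1/9)*46 = 5160 - 23/9 = 46417/9 ≈ 5157.4)
Z + ((-12643 + 12091) - 16012) = 46417/9 + ((-12643 + 12091) - 16012) = 46417/9 + (-552 - 16012) = 46417/9 - 16564 = -102659/9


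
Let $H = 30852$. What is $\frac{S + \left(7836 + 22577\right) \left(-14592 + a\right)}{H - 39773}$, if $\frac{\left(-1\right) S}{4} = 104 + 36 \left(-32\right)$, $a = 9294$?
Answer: $\frac{161123882}{8921} \approx 18061.0$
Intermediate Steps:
$S = 4192$ ($S = - 4 \left(104 + 36 \left(-32\right)\right) = - 4 \left(104 - 1152\right) = \left(-4\right) \left(-1048\right) = 4192$)
$\frac{S + \left(7836 + 22577\right) \left(-14592 + a\right)}{H - 39773} = \frac{4192 + \left(7836 + 22577\right) \left(-14592 + 9294\right)}{30852 - 39773} = \frac{4192 + 30413 \left(-5298\right)}{-8921} = \left(4192 - 161128074\right) \left(- \frac{1}{8921}\right) = \left(-161123882\right) \left(- \frac{1}{8921}\right) = \frac{161123882}{8921}$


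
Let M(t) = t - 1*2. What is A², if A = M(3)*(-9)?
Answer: 81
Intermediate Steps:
M(t) = -2 + t (M(t) = t - 2 = -2 + t)
A = -9 (A = (-2 + 3)*(-9) = 1*(-9) = -9)
A² = (-9)² = 81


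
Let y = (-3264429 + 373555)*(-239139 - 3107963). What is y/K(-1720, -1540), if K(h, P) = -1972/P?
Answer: 3725279306651980/493 ≈ 7.5563e+12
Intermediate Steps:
y = 9676050147148 (y = -2890874*(-3347102) = 9676050147148)
y/K(-1720, -1540) = 9676050147148/((-1972/(-1540))) = 9676050147148/((-1972*(-1/1540))) = 9676050147148/(493/385) = 9676050147148*(385/493) = 3725279306651980/493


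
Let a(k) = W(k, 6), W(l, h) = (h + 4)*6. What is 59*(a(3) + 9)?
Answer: 4071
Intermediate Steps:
W(l, h) = 24 + 6*h (W(l, h) = (4 + h)*6 = 24 + 6*h)
a(k) = 60 (a(k) = 24 + 6*6 = 24 + 36 = 60)
59*(a(3) + 9) = 59*(60 + 9) = 59*69 = 4071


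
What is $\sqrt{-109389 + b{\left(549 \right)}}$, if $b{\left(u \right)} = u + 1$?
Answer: $i \sqrt{108839} \approx 329.91 i$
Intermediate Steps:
$b{\left(u \right)} = 1 + u$
$\sqrt{-109389 + b{\left(549 \right)}} = \sqrt{-109389 + \left(1 + 549\right)} = \sqrt{-109389 + 550} = \sqrt{-108839} = i \sqrt{108839}$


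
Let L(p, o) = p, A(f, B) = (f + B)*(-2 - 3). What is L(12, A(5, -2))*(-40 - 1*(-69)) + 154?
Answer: 502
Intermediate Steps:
A(f, B) = -5*B - 5*f (A(f, B) = (B + f)*(-5) = -5*B - 5*f)
L(12, A(5, -2))*(-40 - 1*(-69)) + 154 = 12*(-40 - 1*(-69)) + 154 = 12*(-40 + 69) + 154 = 12*29 + 154 = 348 + 154 = 502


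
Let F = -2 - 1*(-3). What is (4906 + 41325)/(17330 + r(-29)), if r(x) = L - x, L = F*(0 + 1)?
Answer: 46231/17360 ≈ 2.6631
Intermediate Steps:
F = 1 (F = -2 + 3 = 1)
L = 1 (L = 1*(0 + 1) = 1*1 = 1)
r(x) = 1 - x
(4906 + 41325)/(17330 + r(-29)) = (4906 + 41325)/(17330 + (1 - 1*(-29))) = 46231/(17330 + (1 + 29)) = 46231/(17330 + 30) = 46231/17360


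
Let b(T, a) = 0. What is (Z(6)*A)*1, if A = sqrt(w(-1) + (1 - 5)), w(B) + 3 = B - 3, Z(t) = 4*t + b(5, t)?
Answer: 24*I*sqrt(11) ≈ 79.599*I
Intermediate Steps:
Z(t) = 4*t (Z(t) = 4*t + 0 = 4*t)
w(B) = -6 + B (w(B) = -3 + (B - 3) = -3 + (-3 + B) = -6 + B)
A = I*sqrt(11) (A = sqrt((-6 - 1) + (1 - 5)) = sqrt(-7 - 4) = sqrt(-11) = I*sqrt(11) ≈ 3.3166*I)
(Z(6)*A)*1 = ((4*6)*(I*sqrt(11)))*1 = (24*(I*sqrt(11)))*1 = (24*I*sqrt(11))*1 = 24*I*sqrt(11)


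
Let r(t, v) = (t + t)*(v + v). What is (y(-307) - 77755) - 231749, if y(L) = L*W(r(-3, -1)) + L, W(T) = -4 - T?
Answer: -304899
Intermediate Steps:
r(t, v) = 4*t*v (r(t, v) = (2*t)*(2*v) = 4*t*v)
y(L) = -15*L (y(L) = L*(-4 - 4*(-3)*(-1)) + L = L*(-4 - 1*12) + L = L*(-4 - 12) + L = L*(-16) + L = -16*L + L = -15*L)
(y(-307) - 77755) - 231749 = (-15*(-307) - 77755) - 231749 = (4605 - 77755) - 231749 = -73150 - 231749 = -304899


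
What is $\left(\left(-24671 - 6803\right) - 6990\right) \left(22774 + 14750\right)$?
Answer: $-1443323136$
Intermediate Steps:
$\left(\left(-24671 - 6803\right) - 6990\right) \left(22774 + 14750\right) = \left(\left(-24671 - 6803\right) - 6990\right) 37524 = \left(-31474 - 6990\right) 37524 = \left(-38464\right) 37524 = -1443323136$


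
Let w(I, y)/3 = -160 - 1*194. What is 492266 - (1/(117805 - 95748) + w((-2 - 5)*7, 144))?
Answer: 10881335695/22057 ≈ 4.9333e+5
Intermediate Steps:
w(I, y) = -1062 (w(I, y) = 3*(-160 - 1*194) = 3*(-160 - 194) = 3*(-354) = -1062)
492266 - (1/(117805 - 95748) + w((-2 - 5)*7, 144)) = 492266 - (1/(117805 - 95748) - 1062) = 492266 - (1/22057 - 1062) = 492266 - 1*(-23424533/22057) = 492266 + 23424533/22057 = 10881335695/22057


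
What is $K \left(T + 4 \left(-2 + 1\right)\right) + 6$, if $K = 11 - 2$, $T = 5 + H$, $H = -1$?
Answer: $6$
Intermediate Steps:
$T = 4$ ($T = 5 - 1 = 4$)
$K = 9$
$K \left(T + 4 \left(-2 + 1\right)\right) + 6 = 9 \left(4 + 4 \left(-2 + 1\right)\right) + 6 = 9 \left(4 + 4 \left(-1\right)\right) + 6 = 9 \left(4 - 4\right) + 6 = 9 \cdot 0 + 6 = 0 + 6 = 6$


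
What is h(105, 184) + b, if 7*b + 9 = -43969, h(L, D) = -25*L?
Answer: -62353/7 ≈ -8907.6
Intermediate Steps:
b = -43978/7 (b = -9/7 + (1/7)*(-43969) = -9/7 - 43969/7 = -43978/7 ≈ -6282.6)
h(105, 184) + b = -25*105 - 43978/7 = -2625 - 43978/7 = -62353/7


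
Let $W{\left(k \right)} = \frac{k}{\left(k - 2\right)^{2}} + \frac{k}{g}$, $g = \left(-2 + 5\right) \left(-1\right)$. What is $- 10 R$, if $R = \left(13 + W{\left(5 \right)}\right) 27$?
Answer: $-3210$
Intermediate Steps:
$g = -3$ ($g = 3 \left(-1\right) = -3$)
$W{\left(k \right)} = - \frac{k}{3} + \frac{k}{\left(-2 + k\right)^{2}}$ ($W{\left(k \right)} = \frac{k}{\left(k - 2\right)^{2}} + \frac{k}{-3} = \frac{k}{\left(-2 + k\right)^{2}} + k \left(- \frac{1}{3}\right) = \frac{k}{\left(-2 + k\right)^{2}} - \frac{k}{3} = - \frac{k}{3} + \frac{k}{\left(-2 + k\right)^{2}}$)
$R = 321$ ($R = \left(13 + \left(\left(- \frac{1}{3}\right) 5 + \frac{5}{\left(-2 + 5\right)^{2}}\right)\right) 27 = \left(13 - \left(\frac{5}{3} - \frac{5}{9}\right)\right) 27 = \left(13 + \left(- \frac{5}{3} + 5 \cdot \frac{1}{9}\right)\right) 27 = \left(13 + \left(- \frac{5}{3} + \frac{5}{9}\right)\right) 27 = \left(13 - \frac{10}{9}\right) 27 = \frac{107}{9} \cdot 27 = 321$)
$- 10 R = \left(-10\right) 321 = -3210$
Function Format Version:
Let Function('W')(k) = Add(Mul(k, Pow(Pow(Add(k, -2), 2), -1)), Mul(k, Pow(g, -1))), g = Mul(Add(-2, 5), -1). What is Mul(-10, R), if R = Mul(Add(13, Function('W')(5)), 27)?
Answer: -3210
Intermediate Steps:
g = -3 (g = Mul(3, -1) = -3)
Function('W')(k) = Add(Mul(Rational(-1, 3), k), Mul(k, Pow(Add(-2, k), -2))) (Function('W')(k) = Add(Mul(k, Pow(Pow(Add(k, -2), 2), -1)), Mul(k, Pow(-3, -1))) = Add(Mul(k, Pow(Pow(Add(-2, k), 2), -1)), Mul(k, Rational(-1, 3))) = Add(Mul(k, Pow(Add(-2, k), -2)), Mul(Rational(-1, 3), k)) = Add(Mul(Rational(-1, 3), k), Mul(k, Pow(Add(-2, k), -2))))
R = 321 (R = Mul(Add(13, Add(Mul(Rational(-1, 3), 5), Mul(5, Pow(Add(-2, 5), -2)))), 27) = Mul(Add(13, Add(Rational(-5, 3), Mul(5, Pow(3, -2)))), 27) = Mul(Add(13, Add(Rational(-5, 3), Mul(5, Rational(1, 9)))), 27) = Mul(Add(13, Add(Rational(-5, 3), Rational(5, 9))), 27) = Mul(Add(13, Rational(-10, 9)), 27) = Mul(Rational(107, 9), 27) = 321)
Mul(-10, R) = Mul(-10, 321) = -3210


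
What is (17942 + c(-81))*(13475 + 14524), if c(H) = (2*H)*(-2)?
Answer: 511429734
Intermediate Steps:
c(H) = -4*H
(17942 + c(-81))*(13475 + 14524) = (17942 - 4*(-81))*(13475 + 14524) = (17942 + 324)*27999 = 18266*27999 = 511429734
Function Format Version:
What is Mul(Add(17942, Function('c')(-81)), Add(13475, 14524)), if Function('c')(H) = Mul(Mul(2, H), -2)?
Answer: 511429734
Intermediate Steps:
Function('c')(H) = Mul(-4, H)
Mul(Add(17942, Function('c')(-81)), Add(13475, 14524)) = Mul(Add(17942, Mul(-4, -81)), Add(13475, 14524)) = Mul(Add(17942, 324), 27999) = Mul(18266, 27999) = 511429734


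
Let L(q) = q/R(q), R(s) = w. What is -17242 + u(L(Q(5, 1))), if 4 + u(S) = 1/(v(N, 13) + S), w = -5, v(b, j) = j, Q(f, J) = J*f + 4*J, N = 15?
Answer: -965771/56 ≈ -17246.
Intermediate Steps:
Q(f, J) = 4*J + J*f
R(s) = -5
L(q) = -q/5 (L(q) = q/(-5) = q*(-⅕) = -q/5)
u(S) = -4 + 1/(13 + S)
-17242 + u(L(Q(5, 1))) = -17242 + (-51 - (-4)*1*(4 + 5)/5)/(13 - (4 + 5)/5) = -17242 + (-51 - (-4)*1*9/5)/(13 - 9/5) = -17242 + (-51 - (-4)*9/5)/(13 - ⅕*9) = -17242 + (-51 - 4*(-9/5))/(13 - 9/5) = -17242 + (-51 + 36/5)/(56/5) = -17242 + (5/56)*(-219/5) = -17242 - 219/56 = -965771/56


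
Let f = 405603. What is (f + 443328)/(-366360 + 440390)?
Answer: 848931/74030 ≈ 11.467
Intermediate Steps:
(f + 443328)/(-366360 + 440390) = (405603 + 443328)/(-366360 + 440390) = 848931/74030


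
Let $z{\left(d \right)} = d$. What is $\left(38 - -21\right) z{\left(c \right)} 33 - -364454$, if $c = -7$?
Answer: $350825$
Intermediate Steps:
$\left(38 - -21\right) z{\left(c \right)} 33 - -364454 = \left(38 - -21\right) \left(-7\right) 33 - -364454 = \left(38 + 21\right) \left(-7\right) 33 + 364454 = 59 \left(-7\right) 33 + 364454 = \left(-413\right) 33 + 364454 = -13629 + 364454 = 350825$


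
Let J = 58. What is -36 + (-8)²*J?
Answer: 3676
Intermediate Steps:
-36 + (-8)²*J = -36 + (-8)²*58 = -36 + 64*58 = -36 + 3712 = 3676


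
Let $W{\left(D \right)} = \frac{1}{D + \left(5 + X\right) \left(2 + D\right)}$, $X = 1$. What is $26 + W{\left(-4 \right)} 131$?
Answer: $\frac{285}{16} \approx 17.813$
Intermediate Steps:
$W{\left(D \right)} = \frac{1}{12 + 7 D}$ ($W{\left(D \right)} = \frac{1}{D + \left(5 + 1\right) \left(2 + D\right)} = \frac{1}{D + 6 \left(2 + D\right)} = \frac{1}{D + \left(12 + 6 D\right)} = \frac{1}{12 + 7 D}$)
$26 + W{\left(-4 \right)} 131 = 26 + \frac{1}{12 + 7 \left(-4\right)} 131 = 26 + \frac{1}{12 - 28} \cdot 131 = 26 + \frac{1}{-16} \cdot 131 = 26 - \frac{131}{16} = \frac{285}{16}$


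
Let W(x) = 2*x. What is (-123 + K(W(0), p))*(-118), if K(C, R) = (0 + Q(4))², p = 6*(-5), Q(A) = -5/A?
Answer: 114637/8 ≈ 14330.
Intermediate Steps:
p = -30
K(C, R) = 25/16 (K(C, R) = (0 - 5/4)² = (-5/4)² = 25/16)
(-123 + K(W(0), p))*(-118) = (-123 + 25/16)*(-118) = -1943/16*(-118) = 114637/8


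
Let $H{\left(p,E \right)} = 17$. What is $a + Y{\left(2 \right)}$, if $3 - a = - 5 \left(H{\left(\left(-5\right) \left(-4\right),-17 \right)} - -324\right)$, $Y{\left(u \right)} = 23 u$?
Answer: $1754$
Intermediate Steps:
$a = 1708$ ($a = 3 - - 5 \left(17 - -324\right) = 3 - - 5 \left(17 + 324\right) = 3 - \left(-5\right) 341 = 3 - -1705 = 3 + 1705 = 1708$)
$a + Y{\left(2 \right)} = 1708 + 23 \cdot 2 = 1708 + 46 = 1754$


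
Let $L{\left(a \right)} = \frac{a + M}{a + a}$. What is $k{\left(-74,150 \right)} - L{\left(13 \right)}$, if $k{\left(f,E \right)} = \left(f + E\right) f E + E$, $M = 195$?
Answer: $-843458$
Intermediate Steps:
$k{\left(f,E \right)} = E + E f \left(E + f\right)$ ($k{\left(f,E \right)} = \left(E + f\right) f E + E = f \left(E + f\right) E + E = E f \left(E + f\right) + E = E + E f \left(E + f\right)$)
$L{\left(a \right)} = \frac{195 + a}{2 a}$ ($L{\left(a \right)} = \frac{a + 195}{a + a} = \frac{195 + a}{2 a}$)
$k{\left(-74,150 \right)} - L{\left(13 \right)} = 150 \left(1 + \left(-74\right)^{2} + 150 \left(-74\right)\right) - \frac{195 + 13}{2 \cdot 13} = 150 \left(1 + 5476 - 11100\right) - \frac{1}{2} \cdot \frac{1}{13} \cdot 208 = 150 \left(-5623\right) - 8 = -843450 - 8 = -843458$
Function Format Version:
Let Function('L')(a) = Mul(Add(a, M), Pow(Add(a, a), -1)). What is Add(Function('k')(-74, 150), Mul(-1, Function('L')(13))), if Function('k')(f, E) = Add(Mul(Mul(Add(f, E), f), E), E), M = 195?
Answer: -843458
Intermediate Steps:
Function('k')(f, E) = Add(E, Mul(E, f, Add(E, f))) (Function('k')(f, E) = Add(Mul(Mul(Add(E, f), f), E), E) = Add(Mul(Mul(f, Add(E, f)), E), E) = Add(Mul(E, f, Add(E, f)), E) = Add(E, Mul(E, f, Add(E, f))))
Function('L')(a) = Mul(Rational(1, 2), Pow(a, -1), Add(195, a)) (Function('L')(a) = Mul(Add(a, 195), Pow(Add(a, a), -1)) = Mul(Add(195, a), Pow(Mul(2, a), -1)) = Mul(Add(195, a), Mul(Rational(1, 2), Pow(a, -1))) = Mul(Rational(1, 2), Pow(a, -1), Add(195, a)))
Add(Function('k')(-74, 150), Mul(-1, Function('L')(13))) = Add(Mul(150, Add(1, Pow(-74, 2), Mul(150, -74))), Mul(-1, Mul(Rational(1, 2), Pow(13, -1), Add(195, 13)))) = Add(Mul(150, Add(1, 5476, -11100)), Mul(-1, Mul(Rational(1, 2), Rational(1, 13), 208))) = Add(Mul(150, -5623), Mul(-1, 8)) = Add(-843450, -8) = -843458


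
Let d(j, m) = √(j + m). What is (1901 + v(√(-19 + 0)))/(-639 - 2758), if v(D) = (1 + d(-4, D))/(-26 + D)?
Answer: -1901/3397 + (1 + √(-4 + I*√19))/(3397*(26 - I*√19)) ≈ -0.55959 + 2.8175e-5*I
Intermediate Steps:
v(D) = (1 + √(-4 + D))/(-26 + D)
(1901 + v(√(-19 + 0)))/(-639 - 2758) = (1901 + (1 + √(-4 + √(-19 + 0)))/(-26 + √(-19 + 0)))/(-639 - 2758) = (1901 + (1 + √(-4 + √(-19)))/(-26 + √(-19)))/(-3397) = (1901 + (1 + √(-4 + I*√19))/(-26 + I*√19))*(-1/3397) = -1901/3397 - (1 + √(-4 + I*√19))/(3397*(-26 + I*√19))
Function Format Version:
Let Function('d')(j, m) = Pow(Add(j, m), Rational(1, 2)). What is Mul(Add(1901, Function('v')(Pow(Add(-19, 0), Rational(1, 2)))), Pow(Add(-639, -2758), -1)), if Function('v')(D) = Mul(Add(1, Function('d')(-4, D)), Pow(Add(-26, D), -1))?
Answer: Add(Rational(-1901, 3397), Mul(Rational(1, 3397), Pow(Add(26, Mul(-1, I, Pow(19, Rational(1, 2)))), -1), Add(1, Pow(Add(-4, Mul(I, Pow(19, Rational(1, 2)))), Rational(1, 2))))) ≈ Add(-0.55959, Mul(2.8175e-5, I))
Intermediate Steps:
Function('v')(D) = Mul(Pow(Add(-26, D), -1), Add(1, Pow(Add(-4, D), Rational(1, 2)))) (Function('v')(D) = Mul(Add(1, Pow(Add(-4, D), Rational(1, 2))), Pow(Add(-26, D), -1)) = Mul(Pow(Add(-26, D), -1), Add(1, Pow(Add(-4, D), Rational(1, 2)))))
Mul(Add(1901, Function('v')(Pow(Add(-19, 0), Rational(1, 2)))), Pow(Add(-639, -2758), -1)) = Mul(Add(1901, Mul(Pow(Add(-26, Pow(Add(-19, 0), Rational(1, 2))), -1), Add(1, Pow(Add(-4, Pow(Add(-19, 0), Rational(1, 2))), Rational(1, 2))))), Pow(Add(-639, -2758), -1)) = Mul(Add(1901, Mul(Pow(Add(-26, Pow(-19, Rational(1, 2))), -1), Add(1, Pow(Add(-4, Pow(-19, Rational(1, 2))), Rational(1, 2))))), Pow(-3397, -1)) = Mul(Add(1901, Mul(Pow(Add(-26, Mul(I, Pow(19, Rational(1, 2)))), -1), Add(1, Pow(Add(-4, Mul(I, Pow(19, Rational(1, 2)))), Rational(1, 2))))), Rational(-1, 3397)) = Add(Rational(-1901, 3397), Mul(Rational(-1, 3397), Pow(Add(-26, Mul(I, Pow(19, Rational(1, 2)))), -1), Add(1, Pow(Add(-4, Mul(I, Pow(19, Rational(1, 2)))), Rational(1, 2)))))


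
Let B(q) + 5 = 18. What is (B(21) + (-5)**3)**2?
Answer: 12544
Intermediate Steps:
B(q) = 13 (B(q) = -5 + 18 = 13)
(B(21) + (-5)**3)**2 = (13 + (-5)**3)**2 = (13 - 125)**2 = (-112)**2 = 12544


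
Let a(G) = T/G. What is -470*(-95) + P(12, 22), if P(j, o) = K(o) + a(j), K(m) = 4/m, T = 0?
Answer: 491152/11 ≈ 44650.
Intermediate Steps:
a(G) = 0 (a(G) = 0/G = 0)
P(j, o) = 4/o (P(j, o) = 4/o + 0 = 4/o)
-470*(-95) + P(12, 22) = -470*(-95) + 4/22 = 44650 + 4*(1/22) = 44650 + 2/11 = 491152/11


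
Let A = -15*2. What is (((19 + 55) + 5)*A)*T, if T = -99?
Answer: 234630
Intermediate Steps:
A = -30
(((19 + 55) + 5)*A)*T = (((19 + 55) + 5)*(-30))*(-99) = ((74 + 5)*(-30))*(-99) = (79*(-30))*(-99) = -2370*(-99) = 234630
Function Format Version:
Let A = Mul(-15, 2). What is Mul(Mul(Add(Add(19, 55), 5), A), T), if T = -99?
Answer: 234630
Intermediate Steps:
A = -30
Mul(Mul(Add(Add(19, 55), 5), A), T) = Mul(Mul(Add(Add(19, 55), 5), -30), -99) = Mul(Mul(Add(74, 5), -30), -99) = Mul(Mul(79, -30), -99) = Mul(-2370, -99) = 234630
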